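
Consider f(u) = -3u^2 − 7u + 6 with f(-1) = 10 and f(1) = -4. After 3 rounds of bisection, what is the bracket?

f(0) = 6 > 0, so the root lies in [0, 1]
f(0.5) = 1.75 > 0, so the root lies in [0.5, 1]
f(0.75) = -0.9375 < 0, so the root lies in [0.5, 0.75]

[0.5, 0.75]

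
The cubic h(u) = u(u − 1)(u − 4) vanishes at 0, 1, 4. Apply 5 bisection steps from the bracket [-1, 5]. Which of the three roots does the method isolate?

4

m = 2, h(m) = -4 (−); new bracket [2, 5]
m = 3.5, h(m) = -4.375 (−); new bracket [3.5, 5]
m = 4.25, h(m) = 3.453125 (+); new bracket [3.5, 4.25]
m = 3.875, h(m) = -1.3926 (−); new bracket [3.875, 4.25]
m = 4.0625, h(m) = 0.7776 (+); new bracket [3.875, 4.0625]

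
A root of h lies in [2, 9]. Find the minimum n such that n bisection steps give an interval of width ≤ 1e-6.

23

Width after n steps is 7/2^n. Need 2^n ≥ 7/1e-6 = 7000000.
2^22 = 4194304 < 7000000 ≤ 2^23 = 8388608, so n = 23.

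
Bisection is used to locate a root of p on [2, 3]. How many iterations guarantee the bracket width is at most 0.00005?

15

Width after n steps is 1/2^n. Need 2^n ≥ 1/0.00005 = 20000.
2^14 = 16384 < 20000 ≤ 2^15 = 32768, so n = 15.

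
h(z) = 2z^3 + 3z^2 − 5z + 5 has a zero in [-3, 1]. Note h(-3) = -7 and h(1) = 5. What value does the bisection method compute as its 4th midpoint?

h(-1) = 11 > 0, so the root lies in [-3, -1]
h(-2) = 11 > 0, so the root lies in [-3, -2]
h(-2.5) = 5 > 0, so the root lies in [-3, -2.5]
h(-2.75) = -0.1562 < 0, so the root lies in [-2.75, -2.5]

-2.75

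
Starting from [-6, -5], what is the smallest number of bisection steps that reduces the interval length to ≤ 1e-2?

Width after n steps is 1/2^n. Need 2^n ≥ 1/1e-2 = 100.
2^6 = 64 < 100 ≤ 2^7 = 128, so n = 7.

7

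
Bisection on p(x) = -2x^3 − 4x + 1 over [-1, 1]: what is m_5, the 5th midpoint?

p(0) = 1 > 0, so the root lies in [0, 1]
p(0.5) = -1.25 < 0, so the root lies in [0, 0.5]
p(0.25) = -0.03125 < 0, so the root lies in [0, 0.25]
p(0.125) = 0.4961 > 0, so the root lies in [0.125, 0.25]
p(0.1875) = 0.2368 > 0, so the root lies in [0.1875, 0.25]

0.1875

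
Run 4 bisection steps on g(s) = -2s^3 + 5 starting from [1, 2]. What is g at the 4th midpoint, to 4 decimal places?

s = 1.5 gives g = -1.75, negative; keep [1, 1.5]
s = 1.25 gives g = 1.09375, positive; keep [1.25, 1.5]
s = 1.375 gives g = -0.199219, negative; keep [1.25, 1.375]
s = 1.3125 gives g = 0.478, positive; keep [1.3125, 1.375]

0.4780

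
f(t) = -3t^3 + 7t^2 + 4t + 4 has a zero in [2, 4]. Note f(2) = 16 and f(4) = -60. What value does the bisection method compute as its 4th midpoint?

2.875

f(3) = -2 < 0, so the root lies in [2, 3]
f(2.5) = 10.875 > 0, so the root lies in [2.5, 3]
f(2.75) = 5.546875 > 0, so the root lies in [2.75, 3]
f(2.875) = 2.0684 > 0, so the root lies in [2.875, 3]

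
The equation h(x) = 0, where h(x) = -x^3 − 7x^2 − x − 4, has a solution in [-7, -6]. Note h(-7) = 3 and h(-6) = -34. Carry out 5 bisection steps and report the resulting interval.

[-6.96875, -6.9375]

midpoint -6.5: h = -18.625 < 0 → [-7, -6.5]
midpoint -6.75: h = -8.640625 < 0 → [-7, -6.75]
midpoint -6.875: h = -3.033203 < 0 → [-7, -6.875]
midpoint -6.9375: h = -0.0706 < 0 → [-7, -6.9375]
midpoint -6.96875: h = 1.4511 > 0 → [-6.96875, -6.9375]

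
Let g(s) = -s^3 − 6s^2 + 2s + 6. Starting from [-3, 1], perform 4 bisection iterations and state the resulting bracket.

m = -1, g(m) = -1 (−); new bracket [-1, 1]
m = 0, g(m) = 6 (+); new bracket [-1, 0]
m = -0.5, g(m) = 3.625 (+); new bracket [-1, -0.5]
m = -0.75, g(m) = 1.5469 (+); new bracket [-1, -0.75]

[-1, -0.75]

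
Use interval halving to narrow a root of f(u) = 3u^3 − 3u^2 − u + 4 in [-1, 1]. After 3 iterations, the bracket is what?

midpoint 0: f = 4 > 0 → [-1, 0]
midpoint -0.5: f = 3.375 > 0 → [-1, -0.5]
midpoint -0.75: f = 1.796875 > 0 → [-1, -0.75]

[-1, -0.75]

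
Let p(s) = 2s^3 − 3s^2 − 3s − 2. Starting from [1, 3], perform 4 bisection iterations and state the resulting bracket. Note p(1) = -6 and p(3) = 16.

[2.25, 2.375]

midpoint 2: p = -4 < 0 → [2, 3]
midpoint 2.5: p = 3 > 0 → [2, 2.5]
midpoint 2.25: p = -1.15625 < 0 → [2.25, 2.5]
midpoint 2.375: p = 0.7461 > 0 → [2.25, 2.375]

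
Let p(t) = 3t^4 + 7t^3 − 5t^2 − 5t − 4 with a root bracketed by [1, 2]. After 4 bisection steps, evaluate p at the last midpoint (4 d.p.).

0.6993

t = 1.5 gives p = 16.0625, positive; keep [1, 1.5]
t = 1.25 gives p = 2.933594, positive; keep [1, 1.25]
t = 1.125 gives p = -1.180908, negative; keep [1.125, 1.25]
t = 1.1875 gives p = 0.6993, positive; keep [1.125, 1.1875]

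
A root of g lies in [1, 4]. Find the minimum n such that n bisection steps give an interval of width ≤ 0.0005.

13

Width after n steps is 3/2^n. Need 2^n ≥ 3/0.0005 = 6000.
2^12 = 4096 < 6000 ≤ 2^13 = 8192, so n = 13.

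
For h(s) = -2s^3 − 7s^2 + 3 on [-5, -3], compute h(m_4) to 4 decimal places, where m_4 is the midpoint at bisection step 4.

midpoint -4: h = 19 > 0 → [-4, -3]
midpoint -3.5: h = 3 > 0 → [-3.5, -3]
midpoint -3.25: h = -2.28125 < 0 → [-3.5, -3.25]
midpoint -3.375: h = 0.1523 > 0 → [-3.375, -3.25]

0.1523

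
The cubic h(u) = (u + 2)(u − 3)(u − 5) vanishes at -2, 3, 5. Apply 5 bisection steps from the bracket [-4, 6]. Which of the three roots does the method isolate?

-2

m = 1, h(m) = 24 (+); new bracket [-4, 1]
m = -1.5, h(m) = 14.625 (+); new bracket [-4, -1.5]
m = -2.75, h(m) = -33.421875 (−); new bracket [-2.75, -1.5]
m = -2.125, h(m) = -4.5645 (−); new bracket [-2.125, -1.5]
m = -1.8125, h(m) = 6.1472 (+); new bracket [-2.125, -1.8125]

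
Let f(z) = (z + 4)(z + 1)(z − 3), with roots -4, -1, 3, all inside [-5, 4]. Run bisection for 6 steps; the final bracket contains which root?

3

z = -0.5 gives f = -6.125, negative; keep [-0.5, 4]
z = 1.75 gives f = -19.765625, negative; keep [1.75, 4]
z = 2.875 gives f = -3.330078, negative; keep [2.875, 4]
z = 3.4375 gives f = 14.4392, positive; keep [2.875, 3.4375]
z = 3.15625 gives f = 4.6474, positive; keep [2.875, 3.15625]
z = 3.015625 gives f = 0.4402, positive; keep [2.875, 3.015625]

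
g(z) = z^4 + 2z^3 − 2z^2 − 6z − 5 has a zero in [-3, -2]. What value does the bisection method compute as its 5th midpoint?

-2.15625

m = -2.5, g(m) = 5.3125 (+); new bracket [-2.5, -2]
m = -2.25, g(m) = 1.222656 (+); new bracket [-2.25, -2]
m = -2.125, g(m) = -0.081787 (−); new bracket [-2.25, -2.125]
m = -2.1875, g(m) = 0.5173 (+); new bracket [-2.1875, -2.125]
m = -2.15625, g(m) = 0.2051 (+); new bracket [-2.15625, -2.125]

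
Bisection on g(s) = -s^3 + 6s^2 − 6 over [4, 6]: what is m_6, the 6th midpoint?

g(5) = 19 > 0, so the root lies in [5, 6]
g(5.5) = 9.125 > 0, so the root lies in [5.5, 6]
g(5.75) = 2.265625 > 0, so the root lies in [5.75, 6]
g(5.875) = -1.6855 < 0, so the root lies in [5.75, 5.875]
g(5.8125) = 0.3347 > 0, so the root lies in [5.8125, 5.875]
g(5.84375) = -0.6642 < 0, so the root lies in [5.8125, 5.84375]

5.84375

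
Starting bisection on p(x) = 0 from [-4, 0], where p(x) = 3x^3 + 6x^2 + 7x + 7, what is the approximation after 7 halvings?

-1.46875

p(-2) = -7 < 0, so the root lies in [-2, 0]
p(-1) = 3 > 0, so the root lies in [-2, -1]
p(-1.5) = -0.125 < 0, so the root lies in [-1.5, -1]
p(-1.25) = 1.7656 > 0, so the root lies in [-1.5, -1.25]
p(-1.375) = 0.9199 > 0, so the root lies in [-1.5, -1.375]
p(-1.4375) = 0.4246 > 0, so the root lies in [-1.5, -1.4375]
p(-1.46875) = 0.1568 > 0, so the root lies in [-1.5, -1.46875]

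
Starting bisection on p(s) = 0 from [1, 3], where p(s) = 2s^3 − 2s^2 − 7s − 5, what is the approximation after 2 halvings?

midpoint 2: p = -11 < 0 → [2, 3]
midpoint 2.5: p = -3.75 < 0 → [2.5, 3]

2.5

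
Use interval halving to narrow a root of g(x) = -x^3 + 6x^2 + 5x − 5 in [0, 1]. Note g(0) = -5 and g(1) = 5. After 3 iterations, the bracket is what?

[0.5, 0.625]

x = 0.5 gives g = -1.125, negative; keep [0.5, 1]
x = 0.75 gives g = 1.703125, positive; keep [0.5, 0.75]
x = 0.625 gives g = 0.224609, positive; keep [0.5, 0.625]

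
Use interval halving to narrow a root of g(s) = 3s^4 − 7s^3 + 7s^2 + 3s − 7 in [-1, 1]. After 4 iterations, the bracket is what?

[-0.875, -0.75]

m = 0, g(m) = -7 (−); new bracket [-1, 0]
m = -0.5, g(m) = -5.6875 (−); new bracket [-1, -0.5]
m = -0.75, g(m) = -1.410156 (−); new bracket [-1, -0.75]
m = -0.875, g(m) = 2.1824 (+); new bracket [-0.875, -0.75]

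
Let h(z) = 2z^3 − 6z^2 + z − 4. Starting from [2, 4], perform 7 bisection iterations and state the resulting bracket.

z = 3 gives h = -1, negative; keep [3, 4]
z = 3.5 gives h = 11.75, positive; keep [3, 3.5]
z = 3.25 gives h = 4.53125, positive; keep [3, 3.25]
z = 3.125 gives h = 1.5664, positive; keep [3, 3.125]
z = 3.0625 gives h = 0.2349, positive; keep [3, 3.0625]
z = 3.03125 gives h = -0.3945, negative; keep [3.03125, 3.0625]
z = 3.046875 gives h = -0.0828, negative; keep [3.046875, 3.0625]

[3.046875, 3.0625]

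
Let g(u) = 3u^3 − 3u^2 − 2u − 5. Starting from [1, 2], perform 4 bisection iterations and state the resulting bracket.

[1.8125, 1.875]

g(1.5) = -4.625 < 0, so the root lies in [1.5, 2]
g(1.75) = -1.609375 < 0, so the root lies in [1.75, 2]
g(1.875) = 0.478516 > 0, so the root lies in [1.75, 1.875]
g(1.8125) = -0.6174 < 0, so the root lies in [1.8125, 1.875]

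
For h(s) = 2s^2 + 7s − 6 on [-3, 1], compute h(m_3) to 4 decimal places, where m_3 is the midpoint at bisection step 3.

-2.0000

m = -1, h(m) = -11 (−); new bracket [-1, 1]
m = 0, h(m) = -6 (−); new bracket [0, 1]
m = 0.5, h(m) = -2 (−); new bracket [0.5, 1]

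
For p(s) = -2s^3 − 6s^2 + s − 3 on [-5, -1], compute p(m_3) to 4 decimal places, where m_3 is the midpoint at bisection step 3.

5.7500

m = -3, p(m) = -6 (−); new bracket [-5, -3]
m = -4, p(m) = 25 (+); new bracket [-4, -3]
m = -3.5, p(m) = 5.75 (+); new bracket [-3.5, -3]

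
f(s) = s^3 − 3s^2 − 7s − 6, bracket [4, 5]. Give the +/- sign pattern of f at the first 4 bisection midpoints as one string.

-+--

m = 4.5, f(m) = -7.125 (−); new bracket [4.5, 5]
m = 4.75, f(m) = 0.234375 (+); new bracket [4.5, 4.75]
m = 4.625, f(m) = -3.615234 (−); new bracket [4.625, 4.75]
m = 4.6875, f(m) = -1.7336 (−); new bracket [4.6875, 4.75]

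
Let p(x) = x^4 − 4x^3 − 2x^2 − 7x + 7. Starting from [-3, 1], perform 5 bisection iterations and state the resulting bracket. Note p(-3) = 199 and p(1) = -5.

[0.625, 0.75]

x = -1 gives p = 17, positive; keep [-1, 1]
x = 0 gives p = 7, positive; keep [0, 1]
x = 0.5 gives p = 2.5625, positive; keep [0.5, 1]
x = 0.75 gives p = -0.7461, negative; keep [0.5, 0.75]
x = 0.625 gives p = 1.0198, positive; keep [0.625, 0.75]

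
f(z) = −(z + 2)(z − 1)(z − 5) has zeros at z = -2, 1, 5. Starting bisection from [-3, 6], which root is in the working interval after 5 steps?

5

midpoint 1.5: f = 6.125 > 0 → [1.5, 6]
midpoint 3.75: f = 19.765625 > 0 → [3.75, 6]
midpoint 4.875: f = 3.330078 > 0 → [4.875, 6]
midpoint 5.4375: f = -14.4392 < 0 → [4.875, 5.4375]
midpoint 5.15625: f = -4.6474 < 0 → [4.875, 5.15625]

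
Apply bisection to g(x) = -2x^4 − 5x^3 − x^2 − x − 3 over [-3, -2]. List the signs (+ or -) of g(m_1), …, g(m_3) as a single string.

--+

m = -2.5, g(m) = -6.75 (−); new bracket [-2.5, -2]
m = -2.25, g(m) = -0.117188 (−); new bracket [-2.25, -2]
m = -2.125, g(m) = 1.806152 (+); new bracket [-2.25, -2.125]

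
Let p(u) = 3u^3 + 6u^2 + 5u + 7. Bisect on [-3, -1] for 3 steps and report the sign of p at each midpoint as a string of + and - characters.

-++

m = -2, p(m) = -3 (−); new bracket [-2, -1]
m = -1.5, p(m) = 2.875 (+); new bracket [-2, -1.5]
m = -1.75, p(m) = 0.546875 (+); new bracket [-2, -1.75]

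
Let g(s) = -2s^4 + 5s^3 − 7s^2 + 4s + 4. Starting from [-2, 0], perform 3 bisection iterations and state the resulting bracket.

s = -1 gives g = -14, negative; keep [-1, 0]
s = -0.5 gives g = -0.5, negative; keep [-0.5, 0]
s = -0.25 gives g = 2.476562, positive; keep [-0.5, -0.25]

[-0.5, -0.25]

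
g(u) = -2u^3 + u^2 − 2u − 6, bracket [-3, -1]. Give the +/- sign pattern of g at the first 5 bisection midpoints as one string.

++++-

g(-2) = 18 > 0, so the root lies in [-2, -1]
g(-1.5) = 6 > 0, so the root lies in [-1.5, -1]
g(-1.25) = 1.96875 > 0, so the root lies in [-1.25, -1]
g(-1.125) = 0.3633 > 0, so the root lies in [-1.125, -1]
g(-1.0625) = -0.3472 < 0, so the root lies in [-1.125, -1.0625]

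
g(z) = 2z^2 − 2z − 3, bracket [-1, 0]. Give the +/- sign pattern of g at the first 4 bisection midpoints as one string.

midpoint -0.5: g = -1.5 < 0 → [-1, -0.5]
midpoint -0.75: g = -0.375 < 0 → [-1, -0.75]
midpoint -0.875: g = 0.28125 > 0 → [-0.875, -0.75]
midpoint -0.8125: g = -0.0547 < 0 → [-0.875, -0.8125]

--+-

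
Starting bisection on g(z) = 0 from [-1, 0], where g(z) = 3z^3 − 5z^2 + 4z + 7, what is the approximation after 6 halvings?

-0.734375

g(-0.5) = 3.375 > 0, so the root lies in [-1, -0.5]
g(-0.75) = -0.078125 < 0, so the root lies in [-0.75, -0.5]
g(-0.625) = 1.814453 > 0, so the root lies in [-0.75, -0.625]
g(-0.6875) = 0.9119 > 0, so the root lies in [-0.75, -0.6875]
g(-0.71875) = 0.4281 > 0, so the root lies in [-0.75, -0.71875]
g(-0.734375) = 0.1778 > 0, so the root lies in [-0.75, -0.734375]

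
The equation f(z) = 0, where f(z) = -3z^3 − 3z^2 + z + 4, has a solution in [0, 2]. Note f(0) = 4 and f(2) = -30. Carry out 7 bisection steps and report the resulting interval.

z = 1 gives f = -1, negative; keep [0, 1]
z = 0.5 gives f = 3.375, positive; keep [0.5, 1]
z = 0.75 gives f = 1.796875, positive; keep [0.75, 1]
z = 0.875 gives f = 0.5684, positive; keep [0.875, 1]
z = 0.9375 gives f = -0.1711, negative; keep [0.875, 0.9375]
z = 0.90625 gives f = 0.2095, positive; keep [0.90625, 0.9375]
z = 0.921875 gives f = 0.0219, positive; keep [0.921875, 0.9375]

[0.921875, 0.9375]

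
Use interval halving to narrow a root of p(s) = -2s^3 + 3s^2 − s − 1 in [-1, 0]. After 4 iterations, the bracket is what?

m = -0.5, p(m) = 0.5 (+); new bracket [-0.5, 0]
m = -0.25, p(m) = -0.53125 (−); new bracket [-0.5, -0.25]
m = -0.375, p(m) = -0.097656 (−); new bracket [-0.5, -0.375]
m = -0.4375, p(m) = 0.1792 (+); new bracket [-0.4375, -0.375]

[-0.4375, -0.375]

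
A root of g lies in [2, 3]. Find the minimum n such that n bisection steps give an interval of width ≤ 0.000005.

Width after n steps is 1/2^n. Need 2^n ≥ 1/0.000005 = 200000.
2^17 = 131072 < 200000 ≤ 2^18 = 262144, so n = 18.

18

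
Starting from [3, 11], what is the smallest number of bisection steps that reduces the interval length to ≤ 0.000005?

21

Width after n steps is 8/2^n. Need 2^n ≥ 8/0.000005 = 1600000.
2^20 = 1048576 < 1600000 ≤ 2^21 = 2097152, so n = 21.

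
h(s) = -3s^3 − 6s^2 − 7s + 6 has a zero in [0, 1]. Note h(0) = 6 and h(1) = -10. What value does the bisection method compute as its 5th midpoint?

h(0.5) = 0.625 > 0, so the root lies in [0.5, 1]
h(0.75) = -3.890625 < 0, so the root lies in [0.5, 0.75]
h(0.625) = -1.451172 < 0, so the root lies in [0.5, 0.625]
h(0.5625) = -0.3699 < 0, so the root lies in [0.5, 0.5625]
h(0.53125) = 0.1381 > 0, so the root lies in [0.53125, 0.5625]

0.53125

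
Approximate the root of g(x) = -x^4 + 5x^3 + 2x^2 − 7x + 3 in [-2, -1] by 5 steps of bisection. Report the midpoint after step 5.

g(-1.5) = -3.9375 < 0, so the root lies in [-1.5, -1]
g(-1.25) = 2.667969 > 0, so the root lies in [-1.5, -1.25]
g(-1.375) = -0.16626 < 0, so the root lies in [-1.375, -1.25]
g(-1.3125) = 1.3603 > 0, so the root lies in [-1.375, -1.3125]
g(-1.34375) = 0.6253 > 0, so the root lies in [-1.375, -1.34375]

-1.34375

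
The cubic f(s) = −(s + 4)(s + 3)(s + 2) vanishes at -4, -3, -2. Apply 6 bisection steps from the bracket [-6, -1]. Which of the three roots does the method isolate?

-4

f(-3.5) = -0.375 < 0, so the root lies in [-6, -3.5]
f(-4.75) = 3.609375 > 0, so the root lies in [-4.75, -3.5]
f(-4.125) = 0.298828 > 0, so the root lies in [-4.125, -3.5]
f(-3.8125) = -0.2761 < 0, so the root lies in [-4.125, -3.8125]
f(-3.96875) = -0.0596 < 0, so the root lies in [-4.125, -3.96875]
f(-4.046875) = 0.1004 > 0, so the root lies in [-4.046875, -3.96875]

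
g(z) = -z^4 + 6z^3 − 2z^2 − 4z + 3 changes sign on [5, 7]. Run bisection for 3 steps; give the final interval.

z = 6 gives g = -93, negative; keep [5, 6]
z = 5.5 gives g = 3.6875, positive; keep [5.5, 6]
z = 5.75 gives g = -38.597656, negative; keep [5.5, 5.75]

[5.5, 5.75]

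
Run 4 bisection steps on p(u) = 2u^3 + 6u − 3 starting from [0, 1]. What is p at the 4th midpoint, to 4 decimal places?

-0.2075

m = 0.5, p(m) = 0.25 (+); new bracket [0, 0.5]
m = 0.25, p(m) = -1.46875 (−); new bracket [0.25, 0.5]
m = 0.375, p(m) = -0.644531 (−); new bracket [0.375, 0.5]
m = 0.4375, p(m) = -0.2075 (−); new bracket [0.4375, 0.5]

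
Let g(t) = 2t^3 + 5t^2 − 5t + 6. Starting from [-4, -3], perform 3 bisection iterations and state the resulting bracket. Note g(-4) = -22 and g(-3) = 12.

[-3.5, -3.375]

midpoint -3.5: g = -1 < 0 → [-3.5, -3]
midpoint -3.25: g = 6.40625 > 0 → [-3.5, -3.25]
midpoint -3.375: g = 2.941406 > 0 → [-3.5, -3.375]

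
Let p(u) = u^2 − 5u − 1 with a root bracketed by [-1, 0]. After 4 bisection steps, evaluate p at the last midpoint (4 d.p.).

midpoint -0.5: p = 1.75 > 0 → [-0.5, 0]
midpoint -0.25: p = 0.3125 > 0 → [-0.25, 0]
midpoint -0.125: p = -0.359375 < 0 → [-0.25, -0.125]
midpoint -0.1875: p = -0.0273 < 0 → [-0.25, -0.1875]

-0.0273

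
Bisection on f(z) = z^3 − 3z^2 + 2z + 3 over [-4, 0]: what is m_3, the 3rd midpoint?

midpoint -2: f = -21 < 0 → [-2, 0]
midpoint -1: f = -3 < 0 → [-1, 0]
midpoint -0.5: f = 1.125 > 0 → [-1, -0.5]

-0.5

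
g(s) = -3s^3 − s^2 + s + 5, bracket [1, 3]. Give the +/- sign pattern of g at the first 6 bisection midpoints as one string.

g(2) = -21 < 0, so the root lies in [1, 2]
g(1.5) = -5.875 < 0, so the root lies in [1, 1.5]
g(1.25) = -1.171875 < 0, so the root lies in [1, 1.25]
g(1.125) = 0.5879 > 0, so the root lies in [1.125, 1.25]
g(1.1875) = -0.2463 < 0, so the root lies in [1.125, 1.1875]
g(1.15625) = 0.1819 > 0, so the root lies in [1.15625, 1.1875]

---+-+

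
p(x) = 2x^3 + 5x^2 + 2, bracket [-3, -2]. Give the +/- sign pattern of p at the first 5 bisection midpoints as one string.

+-+--

x = -2.5 gives p = 2, positive; keep [-3, -2.5]
x = -2.75 gives p = -1.78125, negative; keep [-2.75, -2.5]
x = -2.625 gives p = 0.277344, positive; keep [-2.75, -2.625]
x = -2.6875 gives p = -0.7085, negative; keep [-2.6875, -2.625]
x = -2.65625 gives p = -0.2049, negative; keep [-2.65625, -2.625]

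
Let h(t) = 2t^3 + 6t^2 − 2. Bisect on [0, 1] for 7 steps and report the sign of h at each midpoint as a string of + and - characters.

-+++-++

t = 0.5 gives h = -0.25, negative; keep [0.5, 1]
t = 0.75 gives h = 2.21875, positive; keep [0.5, 0.75]
t = 0.625 gives h = 0.832031, positive; keep [0.5, 0.625]
t = 0.5625 gives h = 0.2544, positive; keep [0.5, 0.5625]
t = 0.53125 gives h = -0.0068, negative; keep [0.53125, 0.5625]
t = 0.546875 gives h = 0.1215, positive; keep [0.53125, 0.546875]
t = 0.5390625 gives h = 0.0568, positive; keep [0.53125, 0.5390625]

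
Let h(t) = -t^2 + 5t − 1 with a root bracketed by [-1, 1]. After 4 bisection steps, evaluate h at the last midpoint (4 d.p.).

m = 0, h(m) = -1 (−); new bracket [0, 1]
m = 0.5, h(m) = 1.25 (+); new bracket [0, 0.5]
m = 0.25, h(m) = 0.1875 (+); new bracket [0, 0.25]
m = 0.125, h(m) = -0.3906 (−); new bracket [0.125, 0.25]

-0.3906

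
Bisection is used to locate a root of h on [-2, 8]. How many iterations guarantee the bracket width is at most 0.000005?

21

Width after n steps is 10/2^n. Need 2^n ≥ 10/0.000005 = 2000000.
2^20 = 1048576 < 2000000 ≤ 2^21 = 2097152, so n = 21.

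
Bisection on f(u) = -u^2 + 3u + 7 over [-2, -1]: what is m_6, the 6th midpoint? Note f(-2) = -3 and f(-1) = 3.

u = -1.5 gives f = 0.25, positive; keep [-2, -1.5]
u = -1.75 gives f = -1.3125, negative; keep [-1.75, -1.5]
u = -1.625 gives f = -0.515625, negative; keep [-1.625, -1.5]
u = -1.5625 gives f = -0.1289, negative; keep [-1.5625, -1.5]
u = -1.53125 gives f = 0.0615, positive; keep [-1.5625, -1.53125]
u = -1.546875 gives f = -0.0334, negative; keep [-1.546875, -1.53125]

-1.546875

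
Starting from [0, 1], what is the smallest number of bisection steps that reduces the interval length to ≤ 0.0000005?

Width after n steps is 1/2^n. Need 2^n ≥ 1/0.0000005 = 2000000.
2^20 = 1048576 < 2000000 ≤ 2^21 = 2097152, so n = 21.

21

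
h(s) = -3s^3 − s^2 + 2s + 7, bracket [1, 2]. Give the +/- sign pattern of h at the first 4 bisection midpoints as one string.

midpoint 1.5: h = -2.375 < 0 → [1, 1.5]
midpoint 1.25: h = 2.078125 > 0 → [1.25, 1.5]
midpoint 1.375: h = 0.060547 > 0 → [1.375, 1.5]
midpoint 1.4375: h = -1.1028 < 0 → [1.375, 1.4375]

-++-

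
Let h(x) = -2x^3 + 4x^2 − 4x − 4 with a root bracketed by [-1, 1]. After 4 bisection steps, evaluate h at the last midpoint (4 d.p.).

0.5508

h(0) = -4 < 0, so the root lies in [-1, 0]
h(-0.5) = -0.75 < 0, so the root lies in [-1, -0.5]
h(-0.75) = 2.09375 > 0, so the root lies in [-0.75, -0.5]
h(-0.625) = 0.5508 > 0, so the root lies in [-0.625, -0.5]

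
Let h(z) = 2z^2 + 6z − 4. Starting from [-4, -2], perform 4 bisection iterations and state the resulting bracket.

[-3.625, -3.5]

z = -3 gives h = -4, negative; keep [-4, -3]
z = -3.5 gives h = -0.5, negative; keep [-4, -3.5]
z = -3.75 gives h = 1.625, positive; keep [-3.75, -3.5]
z = -3.625 gives h = 0.5312, positive; keep [-3.625, -3.5]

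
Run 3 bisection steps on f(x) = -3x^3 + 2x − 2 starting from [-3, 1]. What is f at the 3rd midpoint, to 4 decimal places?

5.1250

x = -1 gives f = -1, negative; keep [-3, -1]
x = -2 gives f = 18, positive; keep [-2, -1]
x = -1.5 gives f = 5.125, positive; keep [-1.5, -1]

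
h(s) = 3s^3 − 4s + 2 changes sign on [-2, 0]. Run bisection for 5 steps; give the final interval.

[-1.375, -1.3125]

midpoint -1: h = 3 > 0 → [-2, -1]
midpoint -1.5: h = -2.125 < 0 → [-1.5, -1]
midpoint -1.25: h = 1.140625 > 0 → [-1.5, -1.25]
midpoint -1.375: h = -0.2988 < 0 → [-1.375, -1.25]
midpoint -1.3125: h = 0.467 > 0 → [-1.375, -1.3125]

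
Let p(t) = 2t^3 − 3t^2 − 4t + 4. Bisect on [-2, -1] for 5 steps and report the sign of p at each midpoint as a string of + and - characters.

-+---

m = -1.5, p(m) = -3.5 (−); new bracket [-1.5, -1]
m = -1.25, p(m) = 0.40625 (+); new bracket [-1.5, -1.25]
m = -1.375, p(m) = -1.371094 (−); new bracket [-1.375, -1.25]
m = -1.3125, p(m) = -0.4399 (−); new bracket [-1.3125, -1.25]
m = -1.28125, p(m) = -0.0064 (−); new bracket [-1.28125, -1.25]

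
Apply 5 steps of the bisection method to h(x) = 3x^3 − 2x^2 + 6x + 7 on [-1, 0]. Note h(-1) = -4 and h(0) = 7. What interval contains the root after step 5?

[-0.78125, -0.75]

midpoint -0.5: h = 3.125 > 0 → [-1, -0.5]
midpoint -0.75: h = 0.109375 > 0 → [-1, -0.75]
midpoint -0.875: h = -1.791016 < 0 → [-0.875, -0.75]
midpoint -0.8125: h = -0.8044 < 0 → [-0.8125, -0.75]
midpoint -0.78125: h = -0.3387 < 0 → [-0.78125, -0.75]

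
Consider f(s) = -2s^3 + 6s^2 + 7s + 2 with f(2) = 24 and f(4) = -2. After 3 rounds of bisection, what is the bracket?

m = 3, f(m) = 23 (+); new bracket [3, 4]
m = 3.5, f(m) = 14.25 (+); new bracket [3.5, 4]
m = 3.75, f(m) = 7.15625 (+); new bracket [3.75, 4]

[3.75, 4]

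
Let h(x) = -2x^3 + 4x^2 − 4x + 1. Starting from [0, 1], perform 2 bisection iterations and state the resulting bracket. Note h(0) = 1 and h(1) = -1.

[0.25, 0.5]

h(0.5) = -0.25 < 0, so the root lies in [0, 0.5]
h(0.25) = 0.21875 > 0, so the root lies in [0.25, 0.5]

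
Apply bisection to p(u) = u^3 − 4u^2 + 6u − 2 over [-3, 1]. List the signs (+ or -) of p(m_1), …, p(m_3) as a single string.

--+

midpoint -1: p = -13 < 0 → [-1, 1]
midpoint 0: p = -2 < 0 → [0, 1]
midpoint 0.5: p = 0.125 > 0 → [0, 0.5]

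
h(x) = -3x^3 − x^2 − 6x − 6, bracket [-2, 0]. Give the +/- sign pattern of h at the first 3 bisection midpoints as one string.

+--

x = -1 gives h = 2, positive; keep [-1, 0]
x = -0.5 gives h = -2.875, negative; keep [-1, -0.5]
x = -0.75 gives h = -0.796875, negative; keep [-1, -0.75]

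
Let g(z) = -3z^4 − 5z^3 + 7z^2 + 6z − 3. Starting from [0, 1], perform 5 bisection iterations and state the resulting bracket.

z = 0.5 gives g = 0.9375, positive; keep [0, 0.5]
z = 0.25 gives g = -1.152344, negative; keep [0.25, 0.5]
z = 0.375 gives g = -0.088623, negative; keep [0.375, 0.5]
z = 0.4375 gives g = 0.4362, positive; keep [0.375, 0.4375]
z = 0.40625 gives g = 0.1758, positive; keep [0.375, 0.40625]

[0.375, 0.40625]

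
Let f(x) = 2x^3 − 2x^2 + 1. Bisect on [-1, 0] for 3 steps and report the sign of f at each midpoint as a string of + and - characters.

m = -0.5, f(m) = 0.25 (+); new bracket [-1, -0.5]
m = -0.75, f(m) = -0.96875 (−); new bracket [-0.75, -0.5]
m = -0.625, f(m) = -0.269531 (−); new bracket [-0.625, -0.5]

+--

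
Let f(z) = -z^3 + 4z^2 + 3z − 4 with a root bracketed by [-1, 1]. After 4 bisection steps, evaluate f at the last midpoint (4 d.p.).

-0.8066

midpoint 0: f = -4 < 0 → [0, 1]
midpoint 0.5: f = -1.625 < 0 → [0.5, 1]
midpoint 0.75: f = 0.078125 > 0 → [0.5, 0.75]
midpoint 0.625: f = -0.8066 < 0 → [0.625, 0.75]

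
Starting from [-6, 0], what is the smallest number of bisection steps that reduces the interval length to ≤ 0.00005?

17

Width after n steps is 6/2^n. Need 2^n ≥ 6/0.00005 = 120000.
2^16 = 65536 < 120000 ≤ 2^17 = 131072, so n = 17.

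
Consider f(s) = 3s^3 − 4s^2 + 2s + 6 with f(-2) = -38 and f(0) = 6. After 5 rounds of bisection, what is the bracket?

[-0.875, -0.8125]

f(-1) = -3 < 0, so the root lies in [-1, 0]
f(-0.5) = 3.625 > 0, so the root lies in [-1, -0.5]
f(-0.75) = 0.984375 > 0, so the root lies in [-1, -0.75]
f(-0.875) = -0.8223 < 0, so the root lies in [-0.875, -0.75]
f(-0.8125) = 0.1252 > 0, so the root lies in [-0.875, -0.8125]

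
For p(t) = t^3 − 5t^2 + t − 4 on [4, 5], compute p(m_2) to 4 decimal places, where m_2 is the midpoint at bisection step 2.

m = 4.5, p(m) = -9.625 (−); new bracket [4.5, 5]
m = 4.75, p(m) = -4.890625 (−); new bracket [4.75, 5]

-4.8906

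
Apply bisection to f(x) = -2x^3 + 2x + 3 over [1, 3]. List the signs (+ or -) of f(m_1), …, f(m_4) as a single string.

--++

midpoint 2: f = -9 < 0 → [1, 2]
midpoint 1.5: f = -0.75 < 0 → [1, 1.5]
midpoint 1.25: f = 1.59375 > 0 → [1.25, 1.5]
midpoint 1.375: f = 0.5508 > 0 → [1.375, 1.5]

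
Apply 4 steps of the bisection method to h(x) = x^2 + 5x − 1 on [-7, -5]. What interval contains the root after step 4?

h(-6) = 5 > 0, so the root lies in [-6, -5]
h(-5.5) = 1.75 > 0, so the root lies in [-5.5, -5]
h(-5.25) = 0.3125 > 0, so the root lies in [-5.25, -5]
h(-5.125) = -0.3594 < 0, so the root lies in [-5.25, -5.125]

[-5.25, -5.125]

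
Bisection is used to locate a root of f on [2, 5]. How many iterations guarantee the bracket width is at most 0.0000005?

Width after n steps is 3/2^n. Need 2^n ≥ 3/0.0000005 = 6000000.
2^22 = 4194304 < 6000000 ≤ 2^23 = 8388608, so n = 23.

23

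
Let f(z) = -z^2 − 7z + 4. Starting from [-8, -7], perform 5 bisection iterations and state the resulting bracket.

[-7.53125, -7.5]

m = -7.5, f(m) = 0.25 (+); new bracket [-8, -7.5]
m = -7.75, f(m) = -1.8125 (−); new bracket [-7.75, -7.5]
m = -7.625, f(m) = -0.765625 (−); new bracket [-7.625, -7.5]
m = -7.5625, f(m) = -0.2539 (−); new bracket [-7.5625, -7.5]
m = -7.53125, f(m) = -0.001 (−); new bracket [-7.53125, -7.5]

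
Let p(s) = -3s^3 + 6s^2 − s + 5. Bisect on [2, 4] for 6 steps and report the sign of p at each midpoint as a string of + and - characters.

---++-

m = 3, p(m) = -25 (−); new bracket [2, 3]
m = 2.5, p(m) = -6.875 (−); new bracket [2, 2.5]
m = 2.25, p(m) = -1.046875 (−); new bracket [2, 2.25]
m = 2.125, p(m) = 1.1816 (+); new bracket [2.125, 2.25]
m = 2.1875, p(m) = 0.1208 (+); new bracket [2.1875, 2.25]
m = 2.21875, p(m) = -0.4494 (−); new bracket [2.1875, 2.21875]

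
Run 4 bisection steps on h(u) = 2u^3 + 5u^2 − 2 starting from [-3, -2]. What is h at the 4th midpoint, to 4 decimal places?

midpoint -2.5: h = -2 < 0 → [-2.5, -2]
midpoint -2.25: h = 0.53125 > 0 → [-2.5, -2.25]
midpoint -2.375: h = -0.589844 < 0 → [-2.375, -2.25]
midpoint -2.3125: h = 0.0054 > 0 → [-2.375, -2.3125]

0.0054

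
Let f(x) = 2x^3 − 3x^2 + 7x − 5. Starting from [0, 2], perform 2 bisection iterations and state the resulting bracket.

midpoint 1: f = 1 > 0 → [0, 1]
midpoint 0.5: f = -2 < 0 → [0.5, 1]

[0.5, 1]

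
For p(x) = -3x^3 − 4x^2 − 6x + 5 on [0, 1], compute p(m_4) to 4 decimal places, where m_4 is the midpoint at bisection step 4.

p(0.5) = 0.625 > 0, so the root lies in [0.5, 1]
p(0.75) = -3.015625 < 0, so the root lies in [0.5, 0.75]
p(0.625) = -1.044922 < 0, so the root lies in [0.5, 0.625]
p(0.5625) = -0.1746 < 0, so the root lies in [0.5, 0.5625]

-0.1746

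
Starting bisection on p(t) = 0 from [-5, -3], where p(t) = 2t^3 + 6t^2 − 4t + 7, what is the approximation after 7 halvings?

midpoint -4: p = -9 < 0 → [-4, -3]
midpoint -3.5: p = 8.75 > 0 → [-4, -3.5]
midpoint -3.75: p = 0.90625 > 0 → [-4, -3.75]
midpoint -3.875: p = -3.7773 < 0 → [-3.875, -3.75]
midpoint -3.8125: p = -1.3696 < 0 → [-3.8125, -3.75]
midpoint -3.78125: p = -0.2154 < 0 → [-3.78125, -3.75]
midpoint -3.765625: p = 0.3495 > 0 → [-3.78125, -3.765625]

-3.765625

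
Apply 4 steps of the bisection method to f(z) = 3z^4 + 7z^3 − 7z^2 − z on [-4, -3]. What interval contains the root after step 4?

[-3.0625, -3]

z = -3.5 gives f = 67.8125, positive; keep [-3.5, -3]
z = -3.25 gives f = 23.714844, positive; keep [-3.25, -3]
z = -3.125 gives f = 7.244873, positive; keep [-3.125, -3]
z = -3.0625 gives f = 0.2415, positive; keep [-3.0625, -3]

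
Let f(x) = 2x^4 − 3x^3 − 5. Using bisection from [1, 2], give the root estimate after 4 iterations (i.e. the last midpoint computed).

x = 1.5 gives f = -5, negative; keep [1.5, 2]
x = 1.75 gives f = -2.320312, negative; keep [1.75, 2]
x = 1.875 gives f = -0.056152, negative; keep [1.875, 2]
x = 1.9375 gives f = 1.364, positive; keep [1.875, 1.9375]

1.9375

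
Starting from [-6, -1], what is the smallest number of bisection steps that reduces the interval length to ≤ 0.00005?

17

Width after n steps is 5/2^n. Need 2^n ≥ 5/0.00005 = 100000.
2^16 = 65536 < 100000 ≤ 2^17 = 131072, so n = 17.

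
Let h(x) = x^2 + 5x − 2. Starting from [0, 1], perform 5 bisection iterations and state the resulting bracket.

[0.34375, 0.375]

x = 0.5 gives h = 0.75, positive; keep [0, 0.5]
x = 0.25 gives h = -0.6875, negative; keep [0.25, 0.5]
x = 0.375 gives h = 0.015625, positive; keep [0.25, 0.375]
x = 0.3125 gives h = -0.3398, negative; keep [0.3125, 0.375]
x = 0.34375 gives h = -0.1631, negative; keep [0.34375, 0.375]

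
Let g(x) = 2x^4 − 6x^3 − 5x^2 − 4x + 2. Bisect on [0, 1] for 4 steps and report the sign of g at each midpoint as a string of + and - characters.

g(0.5) = -1.875 < 0, so the root lies in [0, 0.5]
g(0.25) = 0.601562 > 0, so the root lies in [0.25, 0.5]
g(0.375) = -0.47998 < 0, so the root lies in [0.25, 0.375]
g(0.3125) = 0.0977 > 0, so the root lies in [0.3125, 0.375]

-+-+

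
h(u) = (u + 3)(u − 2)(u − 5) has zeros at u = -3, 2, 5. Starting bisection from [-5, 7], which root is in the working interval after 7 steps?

-3

midpoint 1: h = 16 > 0 → [-5, 1]
midpoint -2: h = 28 > 0 → [-5, -2]
midpoint -3.5: h = -23.375 < 0 → [-3.5, -2]
midpoint -2.75: h = 9.2031 > 0 → [-3.5, -2.75]
midpoint -3.125: h = -5.2051 < 0 → [-3.125, -2.75]
midpoint -2.9375: h = 2.4495 > 0 → [-3.125, -2.9375]
midpoint -3.03125: h = -1.2627 < 0 → [-3.03125, -2.9375]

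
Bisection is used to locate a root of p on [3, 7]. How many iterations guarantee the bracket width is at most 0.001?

Width after n steps is 4/2^n. Need 2^n ≥ 4/0.001 = 4000.
2^11 = 2048 < 4000 ≤ 2^12 = 4096, so n = 12.

12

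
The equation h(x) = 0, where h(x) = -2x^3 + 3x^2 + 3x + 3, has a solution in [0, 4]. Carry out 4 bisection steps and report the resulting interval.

[2.25, 2.5]

m = 2, h(m) = 5 (+); new bracket [2, 4]
m = 3, h(m) = -15 (−); new bracket [2, 3]
m = 2.5, h(m) = -2 (−); new bracket [2, 2.5]
m = 2.25, h(m) = 2.1562 (+); new bracket [2.25, 2.5]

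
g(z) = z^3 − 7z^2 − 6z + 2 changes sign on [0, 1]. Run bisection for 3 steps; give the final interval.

z = 0.5 gives g = -2.625, negative; keep [0, 0.5]
z = 0.25 gives g = 0.078125, positive; keep [0.25, 0.5]
z = 0.375 gives g = -1.181641, negative; keep [0.25, 0.375]

[0.25, 0.375]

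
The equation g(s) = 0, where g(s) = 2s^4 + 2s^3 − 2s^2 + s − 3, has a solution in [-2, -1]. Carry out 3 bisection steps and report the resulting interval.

[-2, -1.875]

g(-1.5) = -5.625 < 0, so the root lies in [-2, -1.5]
g(-1.75) = -2.835938 < 0, so the root lies in [-2, -1.75]
g(-1.875) = -0.370605 < 0, so the root lies in [-2, -1.875]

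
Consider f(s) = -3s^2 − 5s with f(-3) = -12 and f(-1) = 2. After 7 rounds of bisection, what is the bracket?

s = -2 gives f = -2, negative; keep [-2, -1]
s = -1.5 gives f = 0.75, positive; keep [-2, -1.5]
s = -1.75 gives f = -0.4375, negative; keep [-1.75, -1.5]
s = -1.625 gives f = 0.2031, positive; keep [-1.75, -1.625]
s = -1.6875 gives f = -0.1055, negative; keep [-1.6875, -1.625]
s = -1.65625 gives f = 0.0518, positive; keep [-1.6875, -1.65625]
s = -1.671875 gives f = -0.0261, negative; keep [-1.671875, -1.65625]

[-1.671875, -1.65625]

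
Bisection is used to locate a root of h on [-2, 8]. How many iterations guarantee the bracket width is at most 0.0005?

Width after n steps is 10/2^n. Need 2^n ≥ 10/0.0005 = 20000.
2^14 = 16384 < 20000 ≤ 2^15 = 32768, so n = 15.

15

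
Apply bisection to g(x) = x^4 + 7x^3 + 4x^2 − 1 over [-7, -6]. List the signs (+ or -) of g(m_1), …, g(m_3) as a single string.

m = -6.5, g(m) = 30.6875 (+); new bracket [-6.5, -6]
m = -6.25, g(m) = -27.855469 (−); new bracket [-6.5, -6.25]
m = -6.375, g(m) = -0.36499 (−); new bracket [-6.5, -6.375]

+--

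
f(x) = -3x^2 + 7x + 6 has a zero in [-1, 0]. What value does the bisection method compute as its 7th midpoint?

midpoint -0.5: f = 1.75 > 0 → [-1, -0.5]
midpoint -0.75: f = -0.9375 < 0 → [-0.75, -0.5]
midpoint -0.625: f = 0.453125 > 0 → [-0.75, -0.625]
midpoint -0.6875: f = -0.2305 < 0 → [-0.6875, -0.625]
midpoint -0.65625: f = 0.1143 > 0 → [-0.6875, -0.65625]
midpoint -0.671875: f = -0.0574 < 0 → [-0.671875, -0.65625]
midpoint -0.6640625: f = 0.0286 > 0 → [-0.671875, -0.6640625]

-0.6640625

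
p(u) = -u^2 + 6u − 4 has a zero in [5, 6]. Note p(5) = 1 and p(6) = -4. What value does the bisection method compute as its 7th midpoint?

5.2421875

m = 5.5, p(m) = -1.25 (−); new bracket [5, 5.5]
m = 5.25, p(m) = -0.0625 (−); new bracket [5, 5.25]
m = 5.125, p(m) = 0.484375 (+); new bracket [5.125, 5.25]
m = 5.1875, p(m) = 0.2148 (+); new bracket [5.1875, 5.25]
m = 5.21875, p(m) = 0.0771 (+); new bracket [5.21875, 5.25]
m = 5.234375, p(m) = 0.0076 (+); new bracket [5.234375, 5.25]
m = 5.2421875, p(m) = -0.0274 (−); new bracket [5.234375, 5.2421875]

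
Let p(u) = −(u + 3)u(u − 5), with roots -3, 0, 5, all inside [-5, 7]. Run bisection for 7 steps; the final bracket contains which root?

m = 1, p(m) = 16 (+); new bracket [1, 7]
m = 4, p(m) = 28 (+); new bracket [4, 7]
m = 5.5, p(m) = -23.375 (−); new bracket [4, 5.5]
m = 4.75, p(m) = 9.2031 (+); new bracket [4.75, 5.5]
m = 5.125, p(m) = -5.2051 (−); new bracket [4.75, 5.125]
m = 4.9375, p(m) = 2.4495 (+); new bracket [4.9375, 5.125]
m = 5.03125, p(m) = -1.2627 (−); new bracket [4.9375, 5.03125]

5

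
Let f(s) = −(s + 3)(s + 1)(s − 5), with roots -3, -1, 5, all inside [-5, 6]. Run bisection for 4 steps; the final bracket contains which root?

5

f(0.5) = 23.625 > 0, so the root lies in [0.5, 6]
f(3.25) = 46.484375 > 0, so the root lies in [3.25, 6]
f(4.625) = 16.083984 > 0, so the root lies in [4.625, 6]
f(5.3125) = -16.3977 < 0, so the root lies in [4.625, 5.3125]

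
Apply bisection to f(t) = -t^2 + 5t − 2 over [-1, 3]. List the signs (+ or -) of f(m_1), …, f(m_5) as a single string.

midpoint 1: f = 2 > 0 → [-1, 1]
midpoint 0: f = -2 < 0 → [0, 1]
midpoint 0.5: f = 0.25 > 0 → [0, 0.5]
midpoint 0.25: f = -0.8125 < 0 → [0.25, 0.5]
midpoint 0.375: f = -0.2656 < 0 → [0.375, 0.5]

+-+--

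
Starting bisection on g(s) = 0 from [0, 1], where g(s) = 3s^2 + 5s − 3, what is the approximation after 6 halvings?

0.453125

s = 0.5 gives g = 0.25, positive; keep [0, 0.5]
s = 0.25 gives g = -1.5625, negative; keep [0.25, 0.5]
s = 0.375 gives g = -0.703125, negative; keep [0.375, 0.5]
s = 0.4375 gives g = -0.2383, negative; keep [0.4375, 0.5]
s = 0.46875 gives g = 0.0029, positive; keep [0.4375, 0.46875]
s = 0.453125 gives g = -0.1184, negative; keep [0.453125, 0.46875]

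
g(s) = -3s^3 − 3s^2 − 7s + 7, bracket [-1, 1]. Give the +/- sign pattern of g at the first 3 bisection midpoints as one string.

m = 0, g(m) = 7 (+); new bracket [0, 1]
m = 0.5, g(m) = 2.375 (+); new bracket [0.5, 1]
m = 0.75, g(m) = -1.203125 (−); new bracket [0.5, 0.75]

++-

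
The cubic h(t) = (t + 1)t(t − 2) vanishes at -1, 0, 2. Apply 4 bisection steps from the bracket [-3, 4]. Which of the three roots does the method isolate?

h(0.5) = -1.125 < 0, so the root lies in [0.5, 4]
h(2.25) = 1.828125 > 0, so the root lies in [0.5, 2.25]
h(1.375) = -2.041016 < 0, so the root lies in [1.375, 2.25]
h(1.8125) = -0.9558 < 0, so the root lies in [1.8125, 2.25]

2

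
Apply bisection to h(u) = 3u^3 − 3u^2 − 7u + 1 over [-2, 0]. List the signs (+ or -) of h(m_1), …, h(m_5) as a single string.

+--++

midpoint -1: h = 2 > 0 → [-2, -1]
midpoint -1.5: h = -5.375 < 0 → [-1.5, -1]
midpoint -1.25: h = -0.796875 < 0 → [-1.25, -1]
midpoint -1.125: h = 0.8066 > 0 → [-1.25, -1.125]
midpoint -1.1875: h = 0.0583 > 0 → [-1.25, -1.1875]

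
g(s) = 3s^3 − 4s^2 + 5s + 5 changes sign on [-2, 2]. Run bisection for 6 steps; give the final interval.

[-0.625, -0.5625]

g(0) = 5 > 0, so the root lies in [-2, 0]
g(-1) = -7 < 0, so the root lies in [-1, 0]
g(-0.5) = 1.125 > 0, so the root lies in [-1, -0.5]
g(-0.75) = -2.2656 < 0, so the root lies in [-0.75, -0.5]
g(-0.625) = -0.4199 < 0, so the root lies in [-0.625, -0.5]
g(-0.5625) = 0.3879 > 0, so the root lies in [-0.625, -0.5625]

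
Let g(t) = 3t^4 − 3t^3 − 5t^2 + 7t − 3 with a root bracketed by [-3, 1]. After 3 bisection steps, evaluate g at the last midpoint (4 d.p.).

m = -1, g(m) = -9 (−); new bracket [-3, -1]
m = -2, g(m) = 35 (+); new bracket [-2, -1]
m = -1.5, g(m) = 0.5625 (+); new bracket [-1.5, -1]

0.5625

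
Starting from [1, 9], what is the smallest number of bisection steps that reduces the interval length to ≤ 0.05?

8

Width after n steps is 8/2^n. Need 2^n ≥ 8/0.05 = 160.
2^7 = 128 < 160 ≤ 2^8 = 256, so n = 8.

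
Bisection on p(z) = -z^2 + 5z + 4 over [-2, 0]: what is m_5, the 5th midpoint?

p(-1) = -2 < 0, so the root lies in [-1, 0]
p(-0.5) = 1.25 > 0, so the root lies in [-1, -0.5]
p(-0.75) = -0.3125 < 0, so the root lies in [-0.75, -0.5]
p(-0.625) = 0.4844 > 0, so the root lies in [-0.75, -0.625]
p(-0.6875) = 0.0898 > 0, so the root lies in [-0.75, -0.6875]

-0.6875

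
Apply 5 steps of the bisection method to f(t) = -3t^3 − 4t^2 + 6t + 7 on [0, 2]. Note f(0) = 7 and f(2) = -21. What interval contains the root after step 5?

midpoint 1: f = 6 > 0 → [1, 2]
midpoint 1.5: f = -3.125 < 0 → [1, 1.5]
midpoint 1.25: f = 2.390625 > 0 → [1.25, 1.5]
midpoint 1.375: f = -0.1113 < 0 → [1.25, 1.375]
midpoint 1.3125: f = 1.2014 > 0 → [1.3125, 1.375]

[1.3125, 1.375]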